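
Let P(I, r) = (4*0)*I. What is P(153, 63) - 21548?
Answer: -21548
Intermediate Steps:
P(I, r) = 0 (P(I, r) = 0*I = 0)
P(153, 63) - 21548 = 0 - 21548 = -21548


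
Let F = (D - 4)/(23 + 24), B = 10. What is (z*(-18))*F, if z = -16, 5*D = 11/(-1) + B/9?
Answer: -8608/235 ≈ -36.630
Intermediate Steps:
D = -89/45 (D = (11/(-1) + 10/9)/5 = (11*(-1) + 10*(1/9))/5 = (-11 + 10/9)/5 = (1/5)*(-89/9) = -89/45 ≈ -1.9778)
F = -269/2115 (F = (-89/45 - 4)/(23 + 24) = -269/45/47 = -269/45*1/47 = -269/2115 ≈ -0.12719)
(z*(-18))*F = -16*(-18)*(-269/2115) = 288*(-269/2115) = -8608/235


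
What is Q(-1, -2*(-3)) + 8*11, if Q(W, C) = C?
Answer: 94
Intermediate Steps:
Q(-1, -2*(-3)) + 8*11 = -2*(-3) + 8*11 = 6 + 88 = 94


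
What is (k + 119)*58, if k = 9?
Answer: 7424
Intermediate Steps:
(k + 119)*58 = (9 + 119)*58 = 128*58 = 7424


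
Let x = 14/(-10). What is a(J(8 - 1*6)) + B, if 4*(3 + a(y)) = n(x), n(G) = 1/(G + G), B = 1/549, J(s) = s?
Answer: -94921/30744 ≈ -3.0875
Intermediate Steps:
x = -7/5 (x = 14*(-1/10) = -7/5 ≈ -1.4000)
B = 1/549 ≈ 0.0018215
n(G) = 1/(2*G)
a(y) = -173/56 (a(y) = -3 + (1/(2*(-7/5)))/4 = -3 + ((1/2)*(-5/7))/4 = -3 + (1/4)*(-5/14) = -3 - 5/56 = -173/56)
a(J(8 - 1*6)) + B = -173/56 + 1/549 = -94921/30744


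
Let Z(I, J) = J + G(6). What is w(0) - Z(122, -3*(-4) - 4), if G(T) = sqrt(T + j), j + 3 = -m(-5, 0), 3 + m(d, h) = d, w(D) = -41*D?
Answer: -8 - sqrt(11) ≈ -11.317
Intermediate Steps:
m(d, h) = -3 + d
j = 5 (j = -3 - (-3 - 5) = -3 - 1*(-8) = -3 + 8 = 5)
G(T) = sqrt(5 + T) (G(T) = sqrt(T + 5) = sqrt(5 + T))
Z(I, J) = J + sqrt(11) (Z(I, J) = J + sqrt(5 + 6) = J + sqrt(11))
w(0) - Z(122, -3*(-4) - 4) = -41*0 - ((-3*(-4) - 4) + sqrt(11)) = 0 - ((12 - 4) + sqrt(11)) = 0 - (8 + sqrt(11)) = 0 + (-8 - sqrt(11)) = -8 - sqrt(11)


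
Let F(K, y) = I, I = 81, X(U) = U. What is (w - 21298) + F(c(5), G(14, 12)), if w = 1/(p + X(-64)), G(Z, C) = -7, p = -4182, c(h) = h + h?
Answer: -90087383/4246 ≈ -21217.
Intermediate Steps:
c(h) = 2*h
F(K, y) = 81
w = -1/4246 (w = 1/(-4182 - 64) = 1/(-4246) = -1/4246 ≈ -0.00023552)
(w - 21298) + F(c(5), G(14, 12)) = (-1/4246 - 21298) + 81 = -90431309/4246 + 81 = -90087383/4246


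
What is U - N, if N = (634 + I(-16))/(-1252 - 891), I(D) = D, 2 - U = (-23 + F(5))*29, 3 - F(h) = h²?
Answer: 2801519/2143 ≈ 1307.3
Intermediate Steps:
F(h) = 3 - h²
U = 1307 (U = 2 - (-23 + (3 - 1*5²))*29 = 2 - (-23 + (3 - 1*25))*29 = 2 - (-23 + (3 - 25))*29 = 2 - (-23 - 22)*29 = 2 - (-45)*29 = 2 - 1*(-1305) = 2 + 1305 = 1307)
N = -618/2143 (N = (634 - 16)/(-1252 - 891) = 618/(-2143) = 618*(-1/2143) = -618/2143 ≈ -0.28838)
U - N = 1307 - 1*(-618/2143) = 1307 + 618/2143 = 2801519/2143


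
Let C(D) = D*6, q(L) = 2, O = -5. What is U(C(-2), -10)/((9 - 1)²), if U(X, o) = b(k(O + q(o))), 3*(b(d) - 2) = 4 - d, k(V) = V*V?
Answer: 1/192 ≈ 0.0052083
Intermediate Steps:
k(V) = V²
b(d) = 10/3 - d/3 (b(d) = 2 + (4 - d)/3 = 2 + (4/3 - d/3) = 10/3 - d/3)
C(D) = 6*D
U(X, o) = ⅓ (U(X, o) = 10/3 - (-5 + 2)²/3 = 10/3 - ⅓*(-3)² = 10/3 - ⅓*9 = 10/3 - 3 = ⅓)
U(C(-2), -10)/((9 - 1)²) = 1/(3*((9 - 1)²)) = 1/(3*(8²)) = (⅓)/64 = (⅓)*(1/64) = 1/192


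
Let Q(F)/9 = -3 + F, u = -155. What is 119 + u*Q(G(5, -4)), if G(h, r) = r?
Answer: 9884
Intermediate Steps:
Q(F) = -27 + 9*F (Q(F) = 9*(-3 + F) = -27 + 9*F)
119 + u*Q(G(5, -4)) = 119 - 155*(-27 + 9*(-4)) = 119 - 155*(-27 - 36) = 119 - 155*(-63) = 119 + 9765 = 9884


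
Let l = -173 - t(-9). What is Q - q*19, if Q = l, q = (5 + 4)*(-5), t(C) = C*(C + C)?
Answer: 520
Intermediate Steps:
t(C) = 2*C² (t(C) = C*(2*C) = 2*C²)
l = -335 (l = -173 - 2*(-9)² = -173 - 2*81 = -173 - 1*162 = -173 - 162 = -335)
q = -45 (q = 9*(-5) = -45)
Q = -335
Q - q*19 = -335 - (-45)*19 = -335 - 1*(-855) = -335 + 855 = 520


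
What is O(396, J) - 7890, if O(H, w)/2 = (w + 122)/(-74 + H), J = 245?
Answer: -1269923/161 ≈ -7887.7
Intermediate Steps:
O(H, w) = 2*(122 + w)/(-74 + H) (O(H, w) = 2*((w + 122)/(-74 + H)) = 2*((122 + w)/(-74 + H)) = 2*(122 + w)/(-74 + H))
O(396, J) - 7890 = 2*(122 + 245)/(-74 + 396) - 7890 = 2*367/322 - 7890 = 2*(1/322)*367 - 7890 = 367/161 - 7890 = -1269923/161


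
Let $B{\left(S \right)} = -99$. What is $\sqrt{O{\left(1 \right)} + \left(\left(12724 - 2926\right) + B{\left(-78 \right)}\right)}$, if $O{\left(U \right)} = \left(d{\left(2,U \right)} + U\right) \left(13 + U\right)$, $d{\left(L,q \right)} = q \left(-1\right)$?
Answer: $\sqrt{9699} \approx 98.484$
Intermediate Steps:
$d{\left(L,q \right)} = - q$
$O{\left(U \right)} = 0$ ($O{\left(U \right)} = \left(- U + U\right) \left(13 + U\right) = 0 \left(13 + U\right) = 0$)
$\sqrt{O{\left(1 \right)} + \left(\left(12724 - 2926\right) + B{\left(-78 \right)}\right)} = \sqrt{0 + \left(\left(12724 - 2926\right) - 99\right)} = \sqrt{0 + \left(9798 - 99\right)} = \sqrt{0 + 9699} = \sqrt{9699}$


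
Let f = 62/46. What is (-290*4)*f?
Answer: -35960/23 ≈ -1563.5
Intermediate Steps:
f = 31/23 (f = 62*(1/46) = 31/23 ≈ 1.3478)
(-290*4)*f = -290*4*(31/23) = -58*20*(31/23) = -1160*31/23 = -35960/23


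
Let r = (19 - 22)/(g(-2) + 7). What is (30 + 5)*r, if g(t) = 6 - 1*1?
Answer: -35/4 ≈ -8.7500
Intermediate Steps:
g(t) = 5 (g(t) = 6 - 1 = 5)
r = -1/4 (r = (19 - 22)/(5 + 7) = -3/12 = -3*1/12 = -1/4 ≈ -0.25000)
(30 + 5)*r = (30 + 5)*(-1/4) = 35*(-1/4) = -35/4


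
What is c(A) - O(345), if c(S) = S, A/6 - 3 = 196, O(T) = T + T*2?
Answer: 159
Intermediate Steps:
O(T) = 3*T (O(T) = T + 2*T = 3*T)
A = 1194 (A = 18 + 6*196 = 18 + 1176 = 1194)
c(A) - O(345) = 1194 - 3*345 = 1194 - 1*1035 = 1194 - 1035 = 159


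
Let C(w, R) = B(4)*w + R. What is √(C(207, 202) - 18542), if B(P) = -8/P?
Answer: I*√18754 ≈ 136.95*I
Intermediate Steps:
C(w, R) = R - 2*w (C(w, R) = (-8/4)*w + R = (-8*¼)*w + R = -2*w + R = R - 2*w)
√(C(207, 202) - 18542) = √((202 - 2*207) - 18542) = √((202 - 414) - 18542) = √(-212 - 18542) = √(-18754) = I*√18754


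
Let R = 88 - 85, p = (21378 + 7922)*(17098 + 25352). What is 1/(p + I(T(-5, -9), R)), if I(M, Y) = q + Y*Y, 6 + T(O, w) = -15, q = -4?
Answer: 1/1243785005 ≈ 8.0400e-10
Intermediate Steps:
p = 1243785000 (p = 29300*42450 = 1243785000)
R = 3
T(O, w) = -21 (T(O, w) = -6 - 15 = -21)
I(M, Y) = -4 + Y² (I(M, Y) = -4 + Y*Y = -4 + Y²)
1/(p + I(T(-5, -9), R)) = 1/(1243785000 + (-4 + 3²)) = 1/(1243785000 + (-4 + 9)) = 1/(1243785000 + 5) = 1/1243785005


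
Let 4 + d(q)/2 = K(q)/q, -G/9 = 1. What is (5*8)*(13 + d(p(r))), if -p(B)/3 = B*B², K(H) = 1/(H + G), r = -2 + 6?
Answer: 482405/2412 ≈ 200.00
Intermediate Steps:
G = -9 (G = -9*1 = -9)
r = 4
K(H) = 1/(-9 + H) (K(H) = 1/(H - 9) = 1/(-9 + H))
p(B) = -3*B³ (p(B) = -3*B*B² = -3*B³)
d(q) = -8 + 2/(q*(-9 + q)) (d(q) = -8 + 2*(1/((-9 + q)*q)) = -8 + 2*(1/(q*(-9 + q))) = -8 + 2/(q*(-9 + q)))
(5*8)*(13 + d(p(r))) = (5*8)*(13 + (-8 + 2/(((-3*4³))*(-9 - 3*4³)))) = 40*(13 + (-8 + 2/(((-3*64))*(-9 - 3*64)))) = 40*(13 + (-8 + 2/(-192*(-9 - 192)))) = 40*(13 + (-8 + 2*(-1/192)/(-201))) = 40*(13 + (-8 + 2*(-1/192)*(-1/201))) = 40*(13 + (-8 + 1/19296)) = 40*(13 - 154367/19296) = 40*(96481/19296) = 482405/2412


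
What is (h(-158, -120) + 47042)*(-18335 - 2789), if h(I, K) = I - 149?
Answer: -987230140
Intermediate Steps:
h(I, K) = -149 + I
(h(-158, -120) + 47042)*(-18335 - 2789) = ((-149 - 158) + 47042)*(-18335 - 2789) = (-307 + 47042)*(-21124) = 46735*(-21124) = -987230140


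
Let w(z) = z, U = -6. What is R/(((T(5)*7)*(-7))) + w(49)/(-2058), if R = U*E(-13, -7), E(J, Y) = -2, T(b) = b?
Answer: -107/1470 ≈ -0.072789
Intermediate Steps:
R = 12 (R = -6*(-2) = 12)
R/(((T(5)*7)*(-7))) + w(49)/(-2058) = 12/(((5*7)*(-7))) + 49/(-2058) = 12/((35*(-7))) + 49*(-1/2058) = 12/(-245) - 1/42 = 12*(-1/245) - 1/42 = -12/245 - 1/42 = -107/1470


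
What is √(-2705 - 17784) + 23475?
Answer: 23475 + I*√20489 ≈ 23475.0 + 143.14*I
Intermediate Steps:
√(-2705 - 17784) + 23475 = √(-20489) + 23475 = I*√20489 + 23475 = 23475 + I*√20489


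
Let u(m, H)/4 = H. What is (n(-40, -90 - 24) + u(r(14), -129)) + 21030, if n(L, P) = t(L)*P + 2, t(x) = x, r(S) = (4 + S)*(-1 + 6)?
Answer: 25076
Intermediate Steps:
r(S) = 20 + 5*S (r(S) = (4 + S)*5 = 20 + 5*S)
u(m, H) = 4*H
n(L, P) = 2 + L*P (n(L, P) = L*P + 2 = 2 + L*P)
(n(-40, -90 - 24) + u(r(14), -129)) + 21030 = ((2 - 40*(-90 - 24)) + 4*(-129)) + 21030 = ((2 - 40*(-114)) - 516) + 21030 = ((2 + 4560) - 516) + 21030 = (4562 - 516) + 21030 = 4046 + 21030 = 25076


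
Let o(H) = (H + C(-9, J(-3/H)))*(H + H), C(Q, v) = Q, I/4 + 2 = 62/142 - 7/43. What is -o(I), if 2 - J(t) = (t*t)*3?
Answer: -2047163120/9320809 ≈ -219.63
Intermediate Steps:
J(t) = 2 - 3*t**2 (J(t) = 2 - t*t*3 = 2 - t**2*3 = 2 - 3*t**2)
I = -21080/3053 (I = -8 + 4*(62/142 - 7/43) = -8 + 4*(62*(1/142) - 7*1/43) = -8 + 4*(31/71 - 7/43) = -8 + 4*(836/3053) = -8 + 3344/3053 = -21080/3053 ≈ -6.9047)
o(H) = 2*H*(-9 + H) (o(H) = (H - 9)*(H + H) = (-9 + H)*(2*H) = 2*H*(-9 + H))
-o(I) = -2*(-21080)*(-9 - 21080/3053)/3053 = -2*(-21080)*(-48557)/(3053*3053) = -1*2047163120/9320809 = -2047163120/9320809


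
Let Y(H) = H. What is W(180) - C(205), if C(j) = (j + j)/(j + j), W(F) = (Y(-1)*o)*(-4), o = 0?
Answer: -1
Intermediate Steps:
W(F) = 0 (W(F) = -1*0*(-4) = 0*(-4) = 0)
C(j) = 1 (C(j) = (2*j)/((2*j)) = (2*j)*(1/(2*j)) = 1)
W(180) - C(205) = 0 - 1*1 = 0 - 1 = -1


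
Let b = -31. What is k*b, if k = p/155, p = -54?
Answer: 54/5 ≈ 10.800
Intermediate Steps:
k = -54/155 ≈ -0.34839
k*b = -54/155*(-31) = 54/5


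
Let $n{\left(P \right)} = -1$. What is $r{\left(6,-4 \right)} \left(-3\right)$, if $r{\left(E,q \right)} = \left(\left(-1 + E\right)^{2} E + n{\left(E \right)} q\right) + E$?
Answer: $-480$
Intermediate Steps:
$r{\left(E,q \right)} = E - q + E \left(-1 + E\right)^{2}$ ($r{\left(E,q \right)} = \left(\left(-1 + E\right)^{2} E - q\right) + E = \left(E \left(-1 + E\right)^{2} - q\right) + E = \left(- q + E \left(-1 + E\right)^{2}\right) + E = E - q + E \left(-1 + E\right)^{2}$)
$r{\left(6,-4 \right)} \left(-3\right) = \left(6 - -4 + 6 \left(-1 + 6\right)^{2}\right) \left(-3\right) = \left(6 + 4 + 6 \cdot 5^{2}\right) \left(-3\right) = \left(6 + 4 + 6 \cdot 25\right) \left(-3\right) = \left(6 + 4 + 150\right) \left(-3\right) = 160 \left(-3\right) = -480$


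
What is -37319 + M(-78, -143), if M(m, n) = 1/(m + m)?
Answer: -5821765/156 ≈ -37319.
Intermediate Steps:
M(m, n) = 1/(2*m)
-37319 + M(-78, -143) = -37319 + (1/2)/(-78) = -37319 + (1/2)*(-1/78) = -37319 - 1/156 = -5821765/156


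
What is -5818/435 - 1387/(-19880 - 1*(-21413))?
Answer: -43481/3045 ≈ -14.279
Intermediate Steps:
-5818/435 - 1387/(-19880 - 1*(-21413)) = -5818*1/435 - 1387/(-19880 + 21413) = -5818/435 - 1387/1533 = -5818/435 - 1387*1/1533 = -5818/435 - 19/21 = -43481/3045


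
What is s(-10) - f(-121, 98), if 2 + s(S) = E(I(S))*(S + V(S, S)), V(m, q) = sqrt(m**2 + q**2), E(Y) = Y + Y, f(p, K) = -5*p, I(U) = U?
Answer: -407 - 200*sqrt(2) ≈ -689.84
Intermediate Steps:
E(Y) = 2*Y
s(S) = -2 + 2*S*(S + sqrt(2)*sqrt(S**2)) (s(S) = -2 + (2*S)*(S + sqrt(S**2 + S**2)) = -2 + (2*S)*(S + sqrt(2*S**2)) = -2 + (2*S)*(S + sqrt(2)*sqrt(S**2)) = -2 + 2*S*(S + sqrt(2)*sqrt(S**2)))
s(-10) - f(-121, 98) = (-2 + 2*(-10)**2 + 2*(-10)*sqrt(2)*sqrt((-10)**2)) - (-5)*(-121) = (-2 + 2*100 + 2*(-10)*sqrt(2)*sqrt(100)) - 1*605 = (-2 + 200 + 2*(-10)*sqrt(2)*10) - 605 = (-2 + 200 - 200*sqrt(2)) - 605 = (198 - 200*sqrt(2)) - 605 = -407 - 200*sqrt(2)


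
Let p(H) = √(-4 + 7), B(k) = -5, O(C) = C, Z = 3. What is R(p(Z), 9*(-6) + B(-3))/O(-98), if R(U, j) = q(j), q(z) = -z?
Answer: -59/98 ≈ -0.60204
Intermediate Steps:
p(H) = √3
R(U, j) = -j
R(p(Z), 9*(-6) + B(-3))/O(-98) = -(9*(-6) - 5)/(-98) = -(-54 - 5)*(-1/98) = -1*(-59)*(-1/98) = 59*(-1/98) = -59/98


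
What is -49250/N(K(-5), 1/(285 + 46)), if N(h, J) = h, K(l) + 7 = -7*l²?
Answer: 24625/91 ≈ 270.60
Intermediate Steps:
K(l) = -7 - 7*l²
-49250/N(K(-5), 1/(285 + 46)) = -49250/(-7 - 7*(-5)²) = -49250/(-7 - 7*25) = -49250/(-7 - 175) = -49250/(-182) = -49250*(-1/182) = 24625/91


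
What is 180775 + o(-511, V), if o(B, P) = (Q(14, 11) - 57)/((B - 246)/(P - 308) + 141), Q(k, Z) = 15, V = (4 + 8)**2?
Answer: 4317080887/23881 ≈ 1.8077e+5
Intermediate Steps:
V = 144 (V = 12**2 = 144)
o(B, P) = -42/(141 + (-246 + B)/(-308 + P)) (o(B, P) = (15 - 57)/((B - 246)/(P - 308) + 141) = -42/((-246 + B)/(-308 + P) + 141) = -42/(141 + (-246 + B)/(-308 + P)))
180775 + o(-511, V) = 180775 + 42*(308 - 1*144)/(-43674 - 511 + 141*144) = 180775 + 42*(308 - 144)/(-43674 - 511 + 20304) = 180775 + 42*164/(-23881) = 180775 + 42*(-1/23881)*164 = 180775 - 6888/23881 = 4317080887/23881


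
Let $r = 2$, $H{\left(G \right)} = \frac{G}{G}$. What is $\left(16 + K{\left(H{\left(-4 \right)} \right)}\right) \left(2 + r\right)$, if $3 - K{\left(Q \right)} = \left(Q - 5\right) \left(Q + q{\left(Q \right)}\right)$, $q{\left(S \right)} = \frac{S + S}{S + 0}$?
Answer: $124$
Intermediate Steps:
$H{\left(G \right)} = 1$
$q{\left(S \right)} = 2$ ($q{\left(S \right)} = \frac{2 S}{S} = 2$)
$K{\left(Q \right)} = 3 - \left(-5 + Q\right) \left(2 + Q\right)$ ($K{\left(Q \right)} = 3 - \left(Q - 5\right) \left(Q + 2\right) = 3 - \left(-5 + Q\right) \left(2 + Q\right)$)
$\left(16 + K{\left(H{\left(-4 \right)} \right)}\right) \left(2 + r\right) = \left(16 + \left(13 - 1^{2} + 3 \cdot 1\right)\right) \left(2 + 2\right) = \left(16 + \left(13 - 1 + 3\right)\right) 4 = \left(16 + 15\right) 4 = 31 \cdot 4 = 124$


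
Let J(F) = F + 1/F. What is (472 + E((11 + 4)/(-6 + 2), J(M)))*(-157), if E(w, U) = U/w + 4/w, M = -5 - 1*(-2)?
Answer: -3333424/45 ≈ -74076.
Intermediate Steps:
M = -3 (M = -5 + 2 = -3)
E(w, U) = 4/w + U/w
(472 + E((11 + 4)/(-6 + 2), J(M)))*(-157) = (472 + (4 + (-3 + 1/(-3)))/(((11 + 4)/(-6 + 2))))*(-157) = (472 + (4 + (-3 - ⅓))/((15/(-4))))*(-157) = (472 + (4 - 10/3)/((15*(-¼))))*(-157) = (472 + (⅔)/(-15/4))*(-157) = (472 - 4/15*⅔)*(-157) = (472 - 8/45)*(-157) = (21232/45)*(-157) = -3333424/45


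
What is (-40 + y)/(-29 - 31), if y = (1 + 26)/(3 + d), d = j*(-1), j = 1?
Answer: 53/120 ≈ 0.44167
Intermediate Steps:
d = -1 (d = 1*(-1) = -1)
y = 27/2 (y = (1 + 26)/(3 - 1) = 27/2 ≈ 13.500)
(-40 + y)/(-29 - 31) = (-40 + 27/2)/(-29 - 31) = -53/2/(-60) = -53/2*(-1/60) = 53/120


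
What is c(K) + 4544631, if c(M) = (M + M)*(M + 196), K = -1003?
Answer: 6163473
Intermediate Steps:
c(M) = 2*M*(196 + M) (c(M) = (2*M)*(196 + M) = 2*M*(196 + M))
c(K) + 4544631 = 2*(-1003)*(196 - 1003) + 4544631 = 2*(-1003)*(-807) + 4544631 = 1618842 + 4544631 = 6163473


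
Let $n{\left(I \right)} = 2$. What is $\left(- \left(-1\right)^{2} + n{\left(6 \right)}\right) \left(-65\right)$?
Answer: $-65$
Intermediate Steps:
$\left(- \left(-1\right)^{2} + n{\left(6 \right)}\right) \left(-65\right) = \left(- \left(-1\right)^{2} + 2\right) \left(-65\right) = \left(\left(-1\right) 1 + 2\right) \left(-65\right) = \left(-1 + 2\right) \left(-65\right) = 1 \left(-65\right) = -65$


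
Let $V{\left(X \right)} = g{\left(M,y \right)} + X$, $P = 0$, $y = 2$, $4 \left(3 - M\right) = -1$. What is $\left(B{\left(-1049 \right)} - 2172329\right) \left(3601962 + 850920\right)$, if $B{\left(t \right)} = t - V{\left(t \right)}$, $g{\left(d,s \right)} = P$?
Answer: $-9673124702178$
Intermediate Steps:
$M = \frac{13}{4}$ ($M = 3 - - \frac{1}{4} = 3 + \frac{1}{4} = \frac{13}{4} \approx 3.25$)
$g{\left(d,s \right)} = 0$
$V{\left(X \right)} = X$ ($V{\left(X \right)} = 0 + X = X$)
$B{\left(t \right)} = 0$ ($B{\left(t \right)} = t - t = 0$)
$\left(B{\left(-1049 \right)} - 2172329\right) \left(3601962 + 850920\right) = \left(0 - 2172329\right) \left(3601962 + 850920\right) = \left(-2172329\right) 4452882 = -9673124702178$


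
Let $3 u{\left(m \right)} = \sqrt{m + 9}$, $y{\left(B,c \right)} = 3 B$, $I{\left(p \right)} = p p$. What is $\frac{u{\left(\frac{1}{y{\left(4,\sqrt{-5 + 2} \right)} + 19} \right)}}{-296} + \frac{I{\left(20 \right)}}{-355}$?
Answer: $- \frac{80}{71} - \frac{\sqrt{2170}}{13764} \approx -1.1301$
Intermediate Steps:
$I{\left(p \right)} = p^{2}$
$u{\left(m \right)} = \frac{\sqrt{9 + m}}{3}$ ($u{\left(m \right)} = \frac{\sqrt{m + 9}}{3} = \frac{\sqrt{9 + m}}{3}$)
$\frac{u{\left(\frac{1}{y{\left(4,\sqrt{-5 + 2} \right)} + 19} \right)}}{-296} + \frac{I{\left(20 \right)}}{-355} = \frac{\frac{1}{3} \sqrt{9 + \frac{1}{3 \cdot 4 + 19}}}{-296} + \frac{20^{2}}{-355} = \frac{\sqrt{9 + \frac{1}{12 + 19}}}{3} \left(- \frac{1}{296}\right) + 400 \left(- \frac{1}{355}\right) = \frac{\sqrt{9 + \frac{1}{31}}}{3} \left(- \frac{1}{296}\right) - \frac{80}{71} = \frac{\sqrt{\frac{280}{31}}}{3} \left(- \frac{1}{296}\right) - \frac{80}{71} = \frac{\frac{2}{31} \sqrt{2170}}{3} \left(- \frac{1}{296}\right) - \frac{80}{71} = \frac{2 \sqrt{2170}}{93} \left(- \frac{1}{296}\right) - \frac{80}{71} = - \frac{\sqrt{2170}}{13764} - \frac{80}{71} = - \frac{80}{71} - \frac{\sqrt{2170}}{13764}$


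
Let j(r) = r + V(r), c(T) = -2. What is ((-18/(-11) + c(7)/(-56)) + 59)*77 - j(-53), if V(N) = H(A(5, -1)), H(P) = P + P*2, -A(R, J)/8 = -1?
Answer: 18803/4 ≈ 4700.8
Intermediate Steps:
A(R, J) = 8 (A(R, J) = -8*(-1) = 8)
H(P) = 3*P (H(P) = P + 2*P = 3*P)
V(N) = 24 (V(N) = 3*8 = 24)
j(r) = 24 + r (j(r) = r + 24 = 24 + r)
((-18/(-11) + c(7)/(-56)) + 59)*77 - j(-53) = ((-18/(-11) - 2/(-56)) + 59)*77 - (24 - 53) = ((-18*(-1/11) - 2*(-1/56)) + 59)*77 - 1*(-29) = ((18/11 + 1/28) + 59)*77 + 29 = (515/308 + 59)*77 + 29 = (18687/308)*77 + 29 = 18687/4 + 29 = 18803/4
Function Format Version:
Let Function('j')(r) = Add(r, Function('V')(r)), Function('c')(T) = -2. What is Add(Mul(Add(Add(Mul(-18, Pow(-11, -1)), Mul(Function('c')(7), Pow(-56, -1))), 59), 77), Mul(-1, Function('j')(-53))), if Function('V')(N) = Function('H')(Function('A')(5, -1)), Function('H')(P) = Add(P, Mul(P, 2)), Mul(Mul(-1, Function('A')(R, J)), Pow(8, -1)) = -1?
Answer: Rational(18803, 4) ≈ 4700.8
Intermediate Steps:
Function('A')(R, J) = 8 (Function('A')(R, J) = Mul(-8, -1) = 8)
Function('H')(P) = Mul(3, P) (Function('H')(P) = Add(P, Mul(2, P)) = Mul(3, P))
Function('V')(N) = 24 (Function('V')(N) = Mul(3, 8) = 24)
Function('j')(r) = Add(24, r) (Function('j')(r) = Add(r, 24) = Add(24, r))
Add(Mul(Add(Add(Mul(-18, Pow(-11, -1)), Mul(Function('c')(7), Pow(-56, -1))), 59), 77), Mul(-1, Function('j')(-53))) = Add(Mul(Add(Add(Mul(-18, Pow(-11, -1)), Mul(-2, Pow(-56, -1))), 59), 77), Mul(-1, Add(24, -53))) = Add(Mul(Add(Add(Mul(-18, Rational(-1, 11)), Mul(-2, Rational(-1, 56))), 59), 77), Mul(-1, -29)) = Add(Mul(Add(Add(Rational(18, 11), Rational(1, 28)), 59), 77), 29) = Add(Mul(Add(Rational(515, 308), 59), 77), 29) = Add(Mul(Rational(18687, 308), 77), 29) = Add(Rational(18687, 4), 29) = Rational(18803, 4)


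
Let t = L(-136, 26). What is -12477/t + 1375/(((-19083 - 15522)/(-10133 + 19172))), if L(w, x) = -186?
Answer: -41776837/143034 ≈ -292.08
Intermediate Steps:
t = -186
-12477/t + 1375/(((-19083 - 15522)/(-10133 + 19172))) = -12477/(-186) + 1375/(((-19083 - 15522)/(-10133 + 19172))) = -12477*(-1/186) + 1375/((-34605/9039)) = 4159/62 + 1375/((-34605*1/9039)) = 4159/62 + 1375/(-11535/3013) = 4159/62 + 1375*(-3013/11535) = 4159/62 - 828575/2307 = -41776837/143034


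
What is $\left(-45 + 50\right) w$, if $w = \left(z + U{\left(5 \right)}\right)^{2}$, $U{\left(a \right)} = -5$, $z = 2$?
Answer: $45$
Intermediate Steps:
$w = 9$ ($w = \left(2 - 5\right)^{2} = \left(-3\right)^{2} = 9$)
$\left(-45 + 50\right) w = \left(-45 + 50\right) 9 = 5 \cdot 9 = 45$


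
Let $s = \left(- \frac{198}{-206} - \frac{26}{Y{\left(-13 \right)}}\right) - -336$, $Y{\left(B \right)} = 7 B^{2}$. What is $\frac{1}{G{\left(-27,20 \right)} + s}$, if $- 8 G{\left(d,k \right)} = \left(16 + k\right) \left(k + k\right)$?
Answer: $\frac{9373}{1470991} \approx 0.0063719$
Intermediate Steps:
$G{\left(d,k \right)} = - \frac{k \left(16 + k\right)}{4}$ ($G{\left(d,k \right)} = - \frac{\left(16 + k\right) \left(k + k\right)}{8} = - \frac{\left(16 + k\right) 2 k}{8} = - \frac{2 k \left(16 + k\right)}{8} = - \frac{k \left(16 + k\right)}{4}$)
$s = \frac{3158131}{9373}$ ($s = \left(- \frac{198}{-206} - \frac{26}{7 \left(-13\right)^{2}}\right) - -336 = \left(\left(-198\right) \left(- \frac{1}{206}\right) - \frac{26}{7 \cdot 169}\right) + 336 = \left(\frac{99}{103} - \frac{26}{1183}\right) + 336 = \left(\frac{99}{103} - \frac{2}{91}\right) + 336 = \frac{8803}{9373} + 336 = \frac{3158131}{9373} \approx 336.94$)
$\frac{1}{G{\left(-27,20 \right)} + s} = \frac{1}{\left(- \frac{1}{4}\right) 20 \left(16 + 20\right) + \frac{3158131}{9373}} = \frac{1}{\left(- \frac{1}{4}\right) 20 \cdot 36 + \frac{3158131}{9373}} = \frac{1}{-180 + \frac{3158131}{9373}} = \frac{1}{\frac{1470991}{9373}} = \frac{9373}{1470991}$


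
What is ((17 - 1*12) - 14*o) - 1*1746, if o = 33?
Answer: -2203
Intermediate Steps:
((17 - 1*12) - 14*o) - 1*1746 = ((17 - 1*12) - 14*33) - 1*1746 = ((17 - 12) - 462) - 1746 = (5 - 462) - 1746 = -457 - 1746 = -2203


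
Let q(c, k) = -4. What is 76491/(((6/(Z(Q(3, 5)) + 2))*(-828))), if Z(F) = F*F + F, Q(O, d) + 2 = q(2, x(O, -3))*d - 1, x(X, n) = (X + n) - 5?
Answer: -359791/46 ≈ -7821.5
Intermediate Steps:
x(X, n) = -5 + X + n
Q(O, d) = -3 - 4*d (Q(O, d) = -2 + (-4*d - 1) = -2 + (-1 - 4*d) = -3 - 4*d)
Z(F) = F + F² (Z(F) = F² + F = F + F²)
76491/(((6/(Z(Q(3, 5)) + 2))*(-828))) = 76491/(((6/((-3 - 4*5)*(1 + (-3 - 4*5)) + 2))*(-828))) = 76491/(((6/((-3 - 20)*(1 + (-3 - 20)) + 2))*(-828))) = 76491/(((6/(-23*(1 - 23) + 2))*(-828))) = 76491/(((6/(-23*(-22) + 2))*(-828))) = 76491/(((6/(506 + 2))*(-828))) = 76491/(((6/508)*(-828))) = 76491/(((6*(1/508))*(-828))) = 76491/(((3/254)*(-828))) = 76491/(-1242/127) = 76491*(-127/1242) = -359791/46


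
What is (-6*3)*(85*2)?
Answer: -3060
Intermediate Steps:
(-6*3)*(85*2) = -18*170 = -3060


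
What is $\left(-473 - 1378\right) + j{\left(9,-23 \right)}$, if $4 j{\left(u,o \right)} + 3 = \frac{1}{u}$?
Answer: $- \frac{33331}{18} \approx -1851.7$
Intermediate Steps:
$j{\left(u,o \right)} = - \frac{3}{4} + \frac{1}{4 u}$
$\left(-473 - 1378\right) + j{\left(9,-23 \right)} = \left(-473 - 1378\right) + \frac{1 - 27}{4 \cdot 9} = -1851 + \frac{1}{4} \cdot \frac{1}{9} \left(1 - 27\right) = -1851 + \frac{1}{4} \cdot \frac{1}{9} \left(-26\right) = -1851 - \frac{13}{18} = - \frac{33331}{18}$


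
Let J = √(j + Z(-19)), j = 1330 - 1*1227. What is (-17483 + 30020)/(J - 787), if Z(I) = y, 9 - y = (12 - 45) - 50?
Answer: -9866619/619174 - 12537*√195/619174 ≈ -16.218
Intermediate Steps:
y = 92 (y = 9 - ((12 - 45) - 50) = 9 - (-33 - 50) = 9 - 1*(-83) = 9 + 83 = 92)
Z(I) = 92
j = 103 (j = 1330 - 1227 = 103)
J = √195 (J = √(103 + 92) = √195 ≈ 13.964)
(-17483 + 30020)/(J - 787) = (-17483 + 30020)/(√195 - 787) = 12537/(-787 + √195)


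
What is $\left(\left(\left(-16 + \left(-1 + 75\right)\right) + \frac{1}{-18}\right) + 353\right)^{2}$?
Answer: $\frac{54715609}{324} \approx 1.6888 \cdot 10^{5}$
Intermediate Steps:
$\left(\left(\left(-16 + \left(-1 + 75\right)\right) + \frac{1}{-18}\right) + 353\right)^{2} = \left(\left(\left(-16 + 74\right) - \frac{1}{18}\right) + 353\right)^{2} = \left(\left(58 - \frac{1}{18}\right) + 353\right)^{2} = \left(\frac{1043}{18} + 353\right)^{2} = \left(\frac{7397}{18}\right)^{2} = \frac{54715609}{324}$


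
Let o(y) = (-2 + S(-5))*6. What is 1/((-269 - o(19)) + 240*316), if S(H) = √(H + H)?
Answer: I/(316*(-17*I + 6*√10)) ≈ -8.2893e-5 + 9.2517e-5*I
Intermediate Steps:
S(H) = √2*√H (S(H) = √(2*H) = √2*√H)
o(y) = -12 + 6*I*√10 (o(y) = (-2 + √2*√(-5))*6 = (-2 + √2*(I*√5))*6 = (-2 + I*√10)*6 = -12 + 6*I*√10)
1/((-269 - o(19)) + 240*316) = 1/(((-269 - (-12 + 6*I*√10)) + 240)*316) = (1/316)/((-269 + (12 - 6*I*√10)) + 240) = (1/316)/((-257 - 6*I*√10) + 240) = (1/316)/(-17 - 6*I*√10) = 1/(316*(-17 - 6*I*√10))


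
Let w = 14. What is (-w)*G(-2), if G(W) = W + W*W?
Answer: -28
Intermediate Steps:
G(W) = W + W²
(-w)*G(-2) = (-1*14)*(-2*(1 - 2)) = -(-28)*(-1) = -14*2 = -28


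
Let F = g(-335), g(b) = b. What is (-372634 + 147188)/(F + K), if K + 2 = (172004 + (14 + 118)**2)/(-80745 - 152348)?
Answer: 740139218/1109039 ≈ 667.37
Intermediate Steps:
F = -335
K = -9234/3283 (K = -2 + (172004 + (14 + 118)**2)/(-80745 - 152348) = -2 + (172004 + 132**2)/(-233093) = -2 + (172004 + 17424)*(-1/233093) = -2 + 189428*(-1/233093) = -2 - 2668/3283 = -9234/3283 ≈ -2.8127)
(-372634 + 147188)/(F + K) = (-372634 + 147188)/(-335 - 9234/3283) = -225446/(-1109039/3283) = -225446*(-3283/1109039) = 740139218/1109039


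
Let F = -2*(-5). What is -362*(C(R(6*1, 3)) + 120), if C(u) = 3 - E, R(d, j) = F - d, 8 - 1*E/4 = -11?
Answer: -17014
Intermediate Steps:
E = 76 (E = 32 - 4*(-11) = 32 + 44 = 76)
F = 10
R(d, j) = 10 - d
C(u) = -73 (C(u) = 3 - 1*76 = 3 - 76 = -73)
-362*(C(R(6*1, 3)) + 120) = -362*(-73 + 120) = -362*47 = -17014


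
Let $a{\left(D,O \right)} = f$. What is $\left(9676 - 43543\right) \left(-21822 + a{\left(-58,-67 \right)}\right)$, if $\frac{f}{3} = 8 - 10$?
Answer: $739248876$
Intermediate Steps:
$f = -6$ ($f = 3 \left(8 - 10\right) = 3 \left(-2\right) = -6$)
$a{\left(D,O \right)} = -6$
$\left(9676 - 43543\right) \left(-21822 + a{\left(-58,-67 \right)}\right) = \left(9676 - 43543\right) \left(-21822 - 6\right) = \left(-33867\right) \left(-21828\right) = 739248876$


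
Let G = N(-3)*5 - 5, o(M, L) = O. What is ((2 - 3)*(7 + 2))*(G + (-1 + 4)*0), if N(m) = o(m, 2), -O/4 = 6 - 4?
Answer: 405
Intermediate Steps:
O = -8 (O = -4*(6 - 4) = -4*2 = -8)
o(M, L) = -8
N(m) = -8
G = -45 (G = -8*5 - 5 = -40 - 5 = -45)
((2 - 3)*(7 + 2))*(G + (-1 + 4)*0) = ((2 - 3)*(7 + 2))*(-45 + (-1 + 4)*0) = (-1*9)*(-45 + 3*0) = -9*(-45 + 0) = -9*(-45) = 405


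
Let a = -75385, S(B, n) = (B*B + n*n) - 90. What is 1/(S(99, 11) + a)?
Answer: -1/65553 ≈ -1.5255e-5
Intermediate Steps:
S(B, n) = -90 + B² + n² (S(B, n) = (B² + n²) - 90 = -90 + B² + n²)
1/(S(99, 11) + a) = 1/((-90 + 99² + 11²) - 75385) = 1/((-90 + 9801 + 121) - 75385) = 1/(9832 - 75385) = 1/(-65553) = -1/65553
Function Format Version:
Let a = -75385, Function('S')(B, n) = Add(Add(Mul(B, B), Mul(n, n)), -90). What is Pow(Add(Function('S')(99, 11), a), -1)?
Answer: Rational(-1, 65553) ≈ -1.5255e-5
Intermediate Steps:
Function('S')(B, n) = Add(-90, Pow(B, 2), Pow(n, 2)) (Function('S')(B, n) = Add(Add(Pow(B, 2), Pow(n, 2)), -90) = Add(-90, Pow(B, 2), Pow(n, 2)))
Pow(Add(Function('S')(99, 11), a), -1) = Pow(Add(Add(-90, Pow(99, 2), Pow(11, 2)), -75385), -1) = Pow(Add(Add(-90, 9801, 121), -75385), -1) = Pow(Add(9832, -75385), -1) = Pow(-65553, -1) = Rational(-1, 65553)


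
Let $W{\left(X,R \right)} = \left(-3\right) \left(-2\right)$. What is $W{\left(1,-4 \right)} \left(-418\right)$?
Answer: $-2508$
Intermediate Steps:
$W{\left(X,R \right)} = 6$
$W{\left(1,-4 \right)} \left(-418\right) = 6 \left(-418\right) = -2508$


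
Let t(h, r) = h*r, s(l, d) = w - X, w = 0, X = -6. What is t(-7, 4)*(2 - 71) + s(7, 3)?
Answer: 1938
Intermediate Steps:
s(l, d) = 6 (s(l, d) = 0 - 1*(-6) = 0 + 6 = 6)
t(-7, 4)*(2 - 71) + s(7, 3) = (-7*4)*(2 - 71) + 6 = -28*(-69) + 6 = 1932 + 6 = 1938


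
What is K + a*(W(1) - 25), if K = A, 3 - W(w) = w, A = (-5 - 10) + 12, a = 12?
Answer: -279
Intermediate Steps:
A = -3 (A = -15 + 12 = -3)
W(w) = 3 - w
K = -3
K + a*(W(1) - 25) = -3 + 12*((3 - 1*1) - 25) = -3 + 12*((3 - 1) - 25) = -3 + 12*(2 - 25) = -3 + 12*(-23) = -3 - 276 = -279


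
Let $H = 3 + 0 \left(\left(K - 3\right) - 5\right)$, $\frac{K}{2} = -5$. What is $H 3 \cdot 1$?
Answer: $9$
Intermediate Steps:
$K = -10$ ($K = 2 \left(-5\right) = -10$)
$H = 3$ ($H = 3 + 0 \left(\left(-10 - 3\right) - 5\right) = 3 + 0 \left(-13 - 5\right) = 3 + 0 \left(-18\right) = 3 + 0 = 3$)
$H 3 \cdot 1 = 3 \cdot 3 \cdot 1 = 9 \cdot 1 = 9$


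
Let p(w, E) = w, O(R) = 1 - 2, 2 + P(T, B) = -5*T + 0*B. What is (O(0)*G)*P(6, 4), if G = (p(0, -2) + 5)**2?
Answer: 800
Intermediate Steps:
P(T, B) = -2 - 5*T (P(T, B) = -2 + (-5*T + 0*B) = -2 + (-5*T + 0) = -2 - 5*T)
O(R) = -1
G = 25 (G = (0 + 5)**2 = 5**2 = 25)
(O(0)*G)*P(6, 4) = (-1*25)*(-2 - 5*6) = -25*(-2 - 30) = -25*(-32) = 800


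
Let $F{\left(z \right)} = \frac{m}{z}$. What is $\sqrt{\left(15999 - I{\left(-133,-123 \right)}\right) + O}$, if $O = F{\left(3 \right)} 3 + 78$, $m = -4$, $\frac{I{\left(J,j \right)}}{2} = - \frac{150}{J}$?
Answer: $\frac{\sqrt{284275397}}{133} \approx 126.77$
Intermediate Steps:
$I{\left(J,j \right)} = - \frac{300}{J}$ ($I{\left(J,j \right)} = 2 \left(- \frac{150}{J}\right) = - \frac{300}{J}$)
$F{\left(z \right)} = - \frac{4}{z}$
$O = 74$ ($O = - \frac{4}{3} \cdot 3 + 78 = \left(-4\right) \frac{1}{3} \cdot 3 + 78 = \left(- \frac{4}{3}\right) 3 + 78 = -4 + 78 = 74$)
$\sqrt{\left(15999 - I{\left(-133,-123 \right)}\right) + O} = \sqrt{\left(15999 - - \frac{300}{-133}\right) + 74} = \sqrt{\left(15999 - \left(-300\right) \left(- \frac{1}{133}\right)\right) + 74} = \sqrt{\left(15999 - \frac{300}{133}\right) + 74} = \sqrt{\frac{2127567}{133} + 74} = \sqrt{\frac{2137409}{133}} = \frac{\sqrt{284275397}}{133}$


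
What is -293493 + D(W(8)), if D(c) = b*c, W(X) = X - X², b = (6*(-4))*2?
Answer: -290805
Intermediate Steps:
b = -48 (b = -24*2 = -48)
D(c) = -48*c
-293493 + D(W(8)) = -293493 - 384*(1 - 1*8) = -293493 - 384*(1 - 8) = -293493 - 384*(-7) = -293493 - 48*(-56) = -293493 + 2688 = -290805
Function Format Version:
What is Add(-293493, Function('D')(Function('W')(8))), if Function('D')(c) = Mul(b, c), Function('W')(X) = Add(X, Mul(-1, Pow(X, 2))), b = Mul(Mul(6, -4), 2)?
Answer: -290805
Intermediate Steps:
b = -48 (b = Mul(-24, 2) = -48)
Function('D')(c) = Mul(-48, c)
Add(-293493, Function('D')(Function('W')(8))) = Add(-293493, Mul(-48, Mul(8, Add(1, Mul(-1, 8))))) = Add(-293493, Mul(-48, Mul(8, Add(1, -8)))) = Add(-293493, Mul(-48, Mul(8, -7))) = Add(-293493, Mul(-48, -56)) = Add(-293493, 2688) = -290805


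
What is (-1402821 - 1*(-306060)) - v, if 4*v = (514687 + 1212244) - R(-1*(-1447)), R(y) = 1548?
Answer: -6112427/4 ≈ -1.5281e+6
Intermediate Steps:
v = 1725383/4 (v = ((514687 + 1212244) - 1*1548)/4 = (1726931 - 1548)/4 = (¼)*1725383 = 1725383/4 ≈ 4.3135e+5)
(-1402821 - 1*(-306060)) - v = (-1402821 - 1*(-306060)) - 1*1725383/4 = (-1402821 + 306060) - 1725383/4 = -1096761 - 1725383/4 = -6112427/4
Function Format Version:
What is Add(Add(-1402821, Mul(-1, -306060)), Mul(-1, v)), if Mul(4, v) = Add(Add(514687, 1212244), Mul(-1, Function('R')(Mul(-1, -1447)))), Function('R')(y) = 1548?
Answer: Rational(-6112427, 4) ≈ -1.5281e+6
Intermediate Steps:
v = Rational(1725383, 4) (v = Mul(Rational(1, 4), Add(Add(514687, 1212244), Mul(-1, 1548))) = Mul(Rational(1, 4), Add(1726931, -1548)) = Mul(Rational(1, 4), 1725383) = Rational(1725383, 4) ≈ 4.3135e+5)
Add(Add(-1402821, Mul(-1, -306060)), Mul(-1, v)) = Add(Add(-1402821, Mul(-1, -306060)), Mul(-1, Rational(1725383, 4))) = Add(Add(-1402821, 306060), Rational(-1725383, 4)) = Add(-1096761, Rational(-1725383, 4)) = Rational(-6112427, 4)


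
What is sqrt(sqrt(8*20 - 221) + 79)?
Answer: sqrt(79 + I*sqrt(61)) ≈ 8.899 + 0.43883*I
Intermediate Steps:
sqrt(sqrt(8*20 - 221) + 79) = sqrt(sqrt(160 - 221) + 79) = sqrt(sqrt(-61) + 79) = sqrt(I*sqrt(61) + 79) = sqrt(79 + I*sqrt(61))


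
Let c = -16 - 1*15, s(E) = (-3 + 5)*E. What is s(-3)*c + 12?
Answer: 198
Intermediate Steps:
s(E) = 2*E
c = -31 (c = -16 - 15 = -31)
s(-3)*c + 12 = (2*(-3))*(-31) + 12 = -6*(-31) + 12 = 186 + 12 = 198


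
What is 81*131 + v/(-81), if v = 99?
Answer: 95488/9 ≈ 10610.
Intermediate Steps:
81*131 + v/(-81) = 81*131 + 99/(-81) = 10611 + 99*(-1/81) = 10611 - 11/9 = 95488/9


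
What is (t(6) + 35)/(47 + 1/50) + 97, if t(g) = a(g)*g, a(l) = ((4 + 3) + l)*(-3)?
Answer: 218097/2351 ≈ 92.768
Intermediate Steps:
a(l) = -21 - 3*l (a(l) = (7 + l)*(-3) = -21 - 3*l)
t(g) = g*(-21 - 3*g) (t(g) = (-21 - 3*g)*g = g*(-21 - 3*g))
(t(6) + 35)/(47 + 1/50) + 97 = (-3*6*(7 + 6) + 35)/(47 + 1/50) + 97 = (-3*6*13 + 35)/(47 + 1/50) + 97 = (-234 + 35)/(2351/50) + 97 = (50/2351)*(-199) + 97 = -9950/2351 + 97 = 218097/2351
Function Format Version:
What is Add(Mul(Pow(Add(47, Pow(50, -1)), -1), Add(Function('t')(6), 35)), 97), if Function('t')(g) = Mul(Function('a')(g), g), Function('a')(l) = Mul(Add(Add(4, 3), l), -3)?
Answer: Rational(218097, 2351) ≈ 92.768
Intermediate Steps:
Function('a')(l) = Add(-21, Mul(-3, l)) (Function('a')(l) = Mul(Add(7, l), -3) = Add(-21, Mul(-3, l)))
Function('t')(g) = Mul(g, Add(-21, Mul(-3, g))) (Function('t')(g) = Mul(Add(-21, Mul(-3, g)), g) = Mul(g, Add(-21, Mul(-3, g))))
Add(Mul(Pow(Add(47, Pow(50, -1)), -1), Add(Function('t')(6), 35)), 97) = Add(Mul(Pow(Add(47, Pow(50, -1)), -1), Add(Mul(-3, 6, Add(7, 6)), 35)), 97) = Add(Mul(Pow(Add(47, Rational(1, 50)), -1), Add(Mul(-3, 6, 13), 35)), 97) = Add(Mul(Pow(Rational(2351, 50), -1), Add(-234, 35)), 97) = Add(Mul(Rational(50, 2351), -199), 97) = Add(Rational(-9950, 2351), 97) = Rational(218097, 2351)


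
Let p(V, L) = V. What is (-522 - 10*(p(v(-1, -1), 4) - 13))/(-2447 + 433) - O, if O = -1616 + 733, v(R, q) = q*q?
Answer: 889382/1007 ≈ 883.20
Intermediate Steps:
v(R, q) = q**2
O = -883
(-522 - 10*(p(v(-1, -1), 4) - 13))/(-2447 + 433) - O = (-522 - 10*((-1)**2 - 13))/(-2447 + 433) - 1*(-883) = (-522 - 10*(1 - 13))/(-2014) + 883 = (-522 - 10*(-12))*(-1/2014) + 883 = (-522 + 120)*(-1/2014) + 883 = -402*(-1/2014) + 883 = 201/1007 + 883 = 889382/1007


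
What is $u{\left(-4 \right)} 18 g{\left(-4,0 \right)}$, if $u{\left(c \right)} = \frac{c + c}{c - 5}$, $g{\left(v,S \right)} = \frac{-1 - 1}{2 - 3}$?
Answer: $32$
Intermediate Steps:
$g{\left(v,S \right)} = 2$ ($g{\left(v,S \right)} = \frac{1}{-1} \left(-2\right) = \left(-1\right) \left(-2\right) = 2$)
$u{\left(c \right)} = \frac{2 c}{-5 + c}$
$u{\left(-4 \right)} 18 g{\left(-4,0 \right)} = 2 \left(-4\right) \frac{1}{-5 - 4} \cdot 18 \cdot 2 = 2 \left(-4\right) \frac{1}{-9} \cdot 18 \cdot 2 = 2 \left(-4\right) \left(- \frac{1}{9}\right) 18 \cdot 2 = \frac{8}{9} \cdot 18 \cdot 2 = 16 \cdot 2 = 32$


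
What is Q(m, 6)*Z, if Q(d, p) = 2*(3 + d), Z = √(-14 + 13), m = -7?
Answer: -8*I ≈ -8.0*I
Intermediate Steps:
Z = I (Z = √(-1) = I ≈ 1.0*I)
Q(d, p) = 6 + 2*d
Q(m, 6)*Z = (6 + 2*(-7))*I = (6 - 14)*I = -8*I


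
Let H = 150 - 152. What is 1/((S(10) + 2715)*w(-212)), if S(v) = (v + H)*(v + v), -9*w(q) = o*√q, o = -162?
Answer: -I*√53/5485500 ≈ -1.3272e-6*I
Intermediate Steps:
H = -2
w(q) = 18*√q (w(q) = -(-18)*√q = 18*√q)
S(v) = 2*v*(-2 + v) (S(v) = (v - 2)*(v + v) = (-2 + v)*(2*v) = 2*v*(-2 + v))
1/((S(10) + 2715)*w(-212)) = 1/((2*10*(-2 + 10) + 2715)*((18*√(-212)))) = 1/((2*10*8 + 2715)*((18*(2*I*√53)))) = 1/((160 + 2715)*((36*I*√53))) = (-I*√53/1908)/2875 = -I*√53/5485500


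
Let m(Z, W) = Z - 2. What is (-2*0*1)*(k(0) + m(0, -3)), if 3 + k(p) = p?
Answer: 0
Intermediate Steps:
m(Z, W) = -2 + Z
k(p) = -3 + p
(-2*0*1)*(k(0) + m(0, -3)) = (-2*0*1)*((-3 + 0) + (-2 + 0)) = (0*1)*(-3 - 2) = 0*(-5) = 0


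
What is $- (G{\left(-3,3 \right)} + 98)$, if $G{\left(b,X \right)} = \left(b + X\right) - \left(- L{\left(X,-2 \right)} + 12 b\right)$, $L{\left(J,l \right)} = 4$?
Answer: $-138$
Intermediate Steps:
$G{\left(b,X \right)} = 4 + X - 11 b$ ($G{\left(b,X \right)} = \left(b + X\right) - \left(-4 + 12 b\right) = \left(X + b\right) - \left(-4 + 12 b\right) = 4 + X - 11 b$)
$- (G{\left(-3,3 \right)} + 98) = - (\left(4 + 3 - -33\right) + 98) = - (\left(4 + 3 + 33\right) + 98) = - (40 + 98) = \left(-1\right) 138 = -138$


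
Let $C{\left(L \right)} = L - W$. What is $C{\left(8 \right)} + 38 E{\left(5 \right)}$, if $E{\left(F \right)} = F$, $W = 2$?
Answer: $196$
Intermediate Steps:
$C{\left(L \right)} = -2 + L$ ($C{\left(L \right)} = L - 2 = -2 + L$)
$C{\left(8 \right)} + 38 E{\left(5 \right)} = \left(-2 + 8\right) + 38 \cdot 5 = 6 + 190 = 196$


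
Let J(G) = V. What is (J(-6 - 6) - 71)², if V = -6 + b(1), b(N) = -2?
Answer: 6241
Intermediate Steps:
V = -8 (V = -6 - 2 = -8)
J(G) = -8
(J(-6 - 6) - 71)² = (-8 - 71)² = (-79)² = 6241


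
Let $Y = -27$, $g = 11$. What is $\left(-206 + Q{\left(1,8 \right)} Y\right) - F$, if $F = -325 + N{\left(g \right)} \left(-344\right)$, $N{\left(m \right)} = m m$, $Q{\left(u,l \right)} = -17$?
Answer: $42202$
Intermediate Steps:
$N{\left(m \right)} = m^{2}$
$F = -41949$ ($F = -325 + 11^{2} \left(-344\right) = -325 + 121 \left(-344\right) = -325 - 41624 = -41949$)
$\left(-206 + Q{\left(1,8 \right)} Y\right) - F = \left(-206 - -459\right) - -41949 = \left(-206 + 459\right) + 41949 = 253 + 41949 = 42202$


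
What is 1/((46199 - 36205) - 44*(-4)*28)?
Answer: 1/14922 ≈ 6.7015e-5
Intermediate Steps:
1/((46199 - 36205) - 44*(-4)*28) = 1/(9994 + 176*28) = 1/(9994 + 4928) = 1/14922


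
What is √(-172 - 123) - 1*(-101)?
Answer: 101 + I*√295 ≈ 101.0 + 17.176*I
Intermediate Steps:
√(-172 - 123) - 1*(-101) = √(-295) + 101 = I*√295 + 101 = 101 + I*√295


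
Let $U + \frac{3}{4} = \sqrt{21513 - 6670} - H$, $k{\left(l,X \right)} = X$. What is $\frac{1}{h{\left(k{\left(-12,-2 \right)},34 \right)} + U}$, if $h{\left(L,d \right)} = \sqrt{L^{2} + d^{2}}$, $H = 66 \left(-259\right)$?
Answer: $\frac{4}{68373 + 4 \sqrt{14843} + 8 \sqrt{290}} \approx 5.7974 \cdot 10^{-5}$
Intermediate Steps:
$H = -17094$
$U = \frac{68373}{4} + \sqrt{14843}$ ($U = - \frac{3}{4} + \left(\sqrt{21513 - 6670} - -17094\right) = - \frac{3}{4} + \left(\sqrt{14843} + 17094\right) = - \frac{3}{4} + \left(17094 + \sqrt{14843}\right) = \frac{68373}{4} + \sqrt{14843} \approx 17215.0$)
$\frac{1}{h{\left(k{\left(-12,-2 \right)},34 \right)} + U} = \frac{1}{\sqrt{\left(-2\right)^{2} + 34^{2}} + \left(\frac{68373}{4} + \sqrt{14843}\right)} = \frac{1}{\sqrt{4 + 1156} + \left(\frac{68373}{4} + \sqrt{14843}\right)} = \frac{1}{\sqrt{1160} + \left(\frac{68373}{4} + \sqrt{14843}\right)} = \frac{1}{2 \sqrt{290} + \left(\frac{68373}{4} + \sqrt{14843}\right)} = \frac{1}{\frac{68373}{4} + \sqrt{14843} + 2 \sqrt{290}}$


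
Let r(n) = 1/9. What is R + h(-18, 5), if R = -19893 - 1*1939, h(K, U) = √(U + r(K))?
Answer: -21832 + √46/3 ≈ -21830.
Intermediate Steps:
r(n) = ⅑
h(K, U) = √(⅑ + U) (h(K, U) = √(U + ⅑) = √(⅑ + U))
R = -21832 (R = -19893 - 1939 = -21832)
R + h(-18, 5) = -21832 + √(1 + 9*5)/3 = -21832 + √(1 + 45)/3 = -21832 + √46/3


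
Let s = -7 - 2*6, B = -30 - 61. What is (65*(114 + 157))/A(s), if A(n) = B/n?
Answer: 25745/7 ≈ 3677.9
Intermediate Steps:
B = -91
s = -19 (s = -7 - 12 = -19)
A(n) = -91/n
(65*(114 + 157))/A(s) = (65*(114 + 157))/((-91/(-19))) = (65*271)/((-91*(-1/19))) = 17615/(91/19) = 17615*(19/91) = 25745/7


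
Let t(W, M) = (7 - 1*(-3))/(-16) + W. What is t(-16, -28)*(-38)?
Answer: 2527/4 ≈ 631.75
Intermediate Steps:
t(W, M) = -5/8 + W (t(W, M) = (7 + 3)*(-1/16) + W = 10*(-1/16) + W = -5/8 + W)
t(-16, -28)*(-38) = (-5/8 - 16)*(-38) = -133/8*(-38) = 2527/4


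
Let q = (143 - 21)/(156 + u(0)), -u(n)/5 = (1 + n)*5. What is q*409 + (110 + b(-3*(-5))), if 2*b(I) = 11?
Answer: 130057/262 ≈ 496.40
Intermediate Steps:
b(I) = 11/2 (b(I) = (½)*11 = 11/2)
u(n) = -25 - 25*n (u(n) = -5*(1 + n)*5 = -5*(5 + 5*n) = -25 - 25*n)
q = 122/131 (q = (143 - 21)/(156 + (-25 - 25*0)) = 122/(156 + (-25 + 0)) = 122/(156 - 25) = 122/131 ≈ 0.93130)
q*409 + (110 + b(-3*(-5))) = (122/131)*409 + (110 + 11/2) = 49898/131 + 231/2 = 130057/262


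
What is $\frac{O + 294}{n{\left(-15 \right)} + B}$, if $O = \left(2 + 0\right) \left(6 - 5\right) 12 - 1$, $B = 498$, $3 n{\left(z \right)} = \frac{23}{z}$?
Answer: $\frac{14265}{22387} \approx 0.6372$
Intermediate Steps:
$n{\left(z \right)} = \frac{23}{3 z}$ ($n{\left(z \right)} = \frac{23 \frac{1}{z}}{3} = \frac{23}{3 z}$)
$O = 23$ ($O = 2 \cdot 1 \cdot 12 - 1 = 2 \cdot 12 - 1 = 24 - 1 = 23$)
$\frac{O + 294}{n{\left(-15 \right)} + B} = \frac{23 + 294}{\frac{23}{3 \left(-15\right)} + 498} = \frac{317}{\frac{23}{3} \left(- \frac{1}{15}\right) + 498} = \frac{317}{- \frac{23}{45} + 498} = \frac{317}{\frac{22387}{45}} = 317 \cdot \frac{45}{22387} = \frac{14265}{22387}$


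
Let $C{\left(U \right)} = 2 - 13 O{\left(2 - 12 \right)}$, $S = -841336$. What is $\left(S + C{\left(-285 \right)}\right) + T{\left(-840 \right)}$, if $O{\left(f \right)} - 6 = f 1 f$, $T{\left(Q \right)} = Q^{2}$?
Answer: $-137112$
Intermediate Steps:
$O{\left(f \right)} = 6 + f^{2}$ ($O{\left(f \right)} = 6 + f 1 f = 6 + f f = 6 + f^{2}$)
$C{\left(U \right)} = -1376$ ($C{\left(U \right)} = 2 - 13 \left(6 + \left(2 - 12\right)^{2}\right) = 2 - 13 \left(6 + \left(-10\right)^{2}\right) = 2 - 13 \left(6 + 100\right) = 2 - 1378 = -1376$)
$\left(S + C{\left(-285 \right)}\right) + T{\left(-840 \right)} = \left(-841336 - 1376\right) + \left(-840\right)^{2} = -842712 + 705600 = -137112$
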